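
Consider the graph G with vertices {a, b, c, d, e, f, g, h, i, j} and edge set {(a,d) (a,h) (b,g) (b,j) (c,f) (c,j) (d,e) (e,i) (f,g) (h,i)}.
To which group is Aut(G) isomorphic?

D_5 ≀ Z_2

G has two connected components, {b, c, f, g, j} and {a, d, e, h, i}; each is 2-regular, so G = C_5 ⊔ C_5. Aut of a disjoint union of two copies of C_5 is the wreath product D_5 ≀ Z_2, of order 2·10² = 200.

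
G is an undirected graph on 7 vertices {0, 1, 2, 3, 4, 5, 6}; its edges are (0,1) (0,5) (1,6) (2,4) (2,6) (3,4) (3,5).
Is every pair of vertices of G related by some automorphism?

Yes

Every vertex has degree 2 and the graph is connected, so G is the 7-cycle C_7. The automorphisms of the 7-cycle are exactly the symmetries of a regular 7-gon: the dihedral group D_7, |D_7| = 14. Under this action every vertex can be carried to every other, so G is vertex-transitive.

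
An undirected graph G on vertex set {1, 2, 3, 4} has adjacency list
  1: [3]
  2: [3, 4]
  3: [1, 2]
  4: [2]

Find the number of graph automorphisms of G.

2

The degree sequence is [1, 2, 2, 1]; the two degree-1 vertices 1 and 4 are the ends of a path, so G = P_4. The only nontrivial automorphism of a path is the end-to-end reflection, so Aut(G) ≅ Z_2.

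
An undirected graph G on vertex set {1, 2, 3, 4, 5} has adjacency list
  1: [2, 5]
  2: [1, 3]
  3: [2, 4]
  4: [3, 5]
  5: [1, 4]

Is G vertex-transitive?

Yes

Every vertex has degree 2 and the graph is connected, so G is the 5-cycle C_5. C_5 has 5 rotations and 5 reflections, so Aut(C_5) ≅ D_5 of order 10. This group acts transitively on the 5 vertices.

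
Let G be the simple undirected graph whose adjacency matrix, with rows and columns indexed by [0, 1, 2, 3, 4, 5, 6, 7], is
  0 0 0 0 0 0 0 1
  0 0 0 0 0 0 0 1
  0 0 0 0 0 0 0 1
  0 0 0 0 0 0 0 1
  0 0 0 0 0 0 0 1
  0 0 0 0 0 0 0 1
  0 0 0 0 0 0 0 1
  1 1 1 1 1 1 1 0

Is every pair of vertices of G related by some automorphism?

No

Vertex 7 is the only vertex of degree 7, so every automorphism fixes it; G is not vertex-transitive.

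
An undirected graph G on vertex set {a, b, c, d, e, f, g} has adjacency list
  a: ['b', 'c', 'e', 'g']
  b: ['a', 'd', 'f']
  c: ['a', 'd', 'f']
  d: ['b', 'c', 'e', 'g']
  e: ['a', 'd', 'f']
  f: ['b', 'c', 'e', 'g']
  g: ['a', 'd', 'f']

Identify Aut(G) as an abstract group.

The vertices split by degree into {a, d, f} (degree 4) and {b, c, e, g} (degree 3); every edge runs between the two parts, so G is the complete bipartite graph K_{3,4}. Automorphisms preserve the bipartition setwise (since the parts differ in size) and act as S_3 × S_4 within it; |Aut| = 144.

S_3 × S_4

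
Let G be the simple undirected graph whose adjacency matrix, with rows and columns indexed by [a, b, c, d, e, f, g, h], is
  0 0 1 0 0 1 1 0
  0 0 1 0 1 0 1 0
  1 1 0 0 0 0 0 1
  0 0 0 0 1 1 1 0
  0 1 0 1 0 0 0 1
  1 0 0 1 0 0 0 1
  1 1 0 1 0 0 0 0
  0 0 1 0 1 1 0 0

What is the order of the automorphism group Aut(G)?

48

G is 3-regular and bipartite on 2^3 = 8 vertices with girth 4; it is the hypercube graph Q_3. Aut(Q_3) consists of the signed permutations of the 3 coordinate axes: 3! permutations times 2^3 sign flips, so |Aut| = 2^3·3! = 48.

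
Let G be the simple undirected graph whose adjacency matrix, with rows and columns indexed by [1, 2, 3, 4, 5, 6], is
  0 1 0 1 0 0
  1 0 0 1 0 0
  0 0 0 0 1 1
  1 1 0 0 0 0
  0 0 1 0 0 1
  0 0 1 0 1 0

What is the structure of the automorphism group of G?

D_3 ≀ Z_2

G has two connected components, {3, 5, 6} and {1, 2, 4}; each is 2-regular, so G = C_3 ⊔ C_3. With two isomorphic components, Aut(G) = Aut(C_3) ≀ S_2 = (D_3 × D_3) ⋊ Z_2: permute each cycle by D_3, then optionally swap the two cycles. Order 2·(2·3)² = 72.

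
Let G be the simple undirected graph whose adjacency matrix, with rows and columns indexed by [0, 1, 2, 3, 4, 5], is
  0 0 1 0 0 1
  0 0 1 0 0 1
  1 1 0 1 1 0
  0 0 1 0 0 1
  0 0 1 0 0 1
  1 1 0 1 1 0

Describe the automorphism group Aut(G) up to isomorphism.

S_4 × S_2

The vertices split by degree into {2, 5} (degree 4) and {0, 1, 3, 4} (degree 2); every edge runs between the two parts, so G is the complete bipartite graph K_{2,4}. Automorphisms preserve the bipartition setwise (since the parts differ in size) and act as S_4 × S_2 within it; |Aut| = 48.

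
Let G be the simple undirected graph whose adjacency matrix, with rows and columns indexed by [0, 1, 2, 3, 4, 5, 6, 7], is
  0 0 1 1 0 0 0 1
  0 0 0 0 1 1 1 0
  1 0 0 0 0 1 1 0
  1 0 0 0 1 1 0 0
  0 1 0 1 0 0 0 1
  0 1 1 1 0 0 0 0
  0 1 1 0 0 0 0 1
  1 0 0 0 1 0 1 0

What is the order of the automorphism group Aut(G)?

G is 3-regular and bipartite on 2^3 = 8 vertices with girth 4; it is the hypercube graph Q_3. Aut(Q_3) consists of the signed permutations of the 3 coordinate axes: 3! permutations times 2^3 sign flips, so |Aut| = 2^3·3! = 48.

48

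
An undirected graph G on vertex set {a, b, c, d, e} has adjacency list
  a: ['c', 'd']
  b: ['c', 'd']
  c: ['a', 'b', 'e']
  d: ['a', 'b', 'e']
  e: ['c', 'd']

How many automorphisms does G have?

12

The vertices split by degree into {c, d} (degree 3) and {a, b, e} (degree 2); every edge runs between the two parts, so G is the complete bipartite graph K_{2,3}. The parts have unequal sizes, so no automorphism swaps them; each part is permuted independently, giving S_3 × S_2 of order 3!·2! = 12.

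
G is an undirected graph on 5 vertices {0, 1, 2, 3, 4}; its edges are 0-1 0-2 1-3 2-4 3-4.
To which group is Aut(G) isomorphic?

D_5

Every vertex has degree 2 and the graph is connected, so G is the 5-cycle C_5. C_5 has 5 rotations and 5 reflections, so Aut(C_5) ≅ D_5 of order 10.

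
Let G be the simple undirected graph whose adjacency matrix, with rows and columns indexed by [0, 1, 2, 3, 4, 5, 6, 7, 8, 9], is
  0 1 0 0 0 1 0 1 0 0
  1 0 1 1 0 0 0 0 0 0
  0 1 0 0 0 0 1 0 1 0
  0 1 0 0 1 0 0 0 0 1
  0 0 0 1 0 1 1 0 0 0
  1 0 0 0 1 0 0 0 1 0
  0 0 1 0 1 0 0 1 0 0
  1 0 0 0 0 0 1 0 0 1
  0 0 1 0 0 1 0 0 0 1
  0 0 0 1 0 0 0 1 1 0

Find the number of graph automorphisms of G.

120

G is 3-regular on 10 vertices with no triangles and no 4-cycles (girth 5): this is the Petersen graph. Viewing the Petersen graph as the Kneser graph K(5,2) — vertices are 2-subsets of {1,…,5}, edges join disjoint pairs — its automorphisms are exactly the permutations of the 5-element set, so Aut ≅ S_5 of order 120.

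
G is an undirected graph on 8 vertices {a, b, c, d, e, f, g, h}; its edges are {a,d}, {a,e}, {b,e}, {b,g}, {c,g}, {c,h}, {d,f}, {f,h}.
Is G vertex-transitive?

Yes

G is 2-regular and connected on 8 vertices, i.e. the cycle C_8. C_8 has 8 rotations and 8 reflections, so Aut(C_8) ≅ D_8 of order 16. Under this action every vertex can be carried to every other, so G is vertex-transitive.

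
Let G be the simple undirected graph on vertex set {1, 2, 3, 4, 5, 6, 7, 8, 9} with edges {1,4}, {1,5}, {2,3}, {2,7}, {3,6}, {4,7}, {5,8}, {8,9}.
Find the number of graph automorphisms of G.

The degree sequence is [2, 2, 2, 2, 2, 1, 2, 2, 1]; the two degree-1 vertices 6 and 9 are the ends of a path, so G = P_9. A path has exactly one nontrivial symmetry — reversal — giving Aut(G) of order 2.

2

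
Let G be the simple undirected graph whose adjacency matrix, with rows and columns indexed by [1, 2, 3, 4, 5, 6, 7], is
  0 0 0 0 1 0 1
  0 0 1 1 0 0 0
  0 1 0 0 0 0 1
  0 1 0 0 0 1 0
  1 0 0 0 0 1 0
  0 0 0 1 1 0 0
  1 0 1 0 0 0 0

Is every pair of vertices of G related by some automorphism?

Yes

G is 2-regular and connected on 7 vertices, i.e. the cycle C_7. C_7 has 7 rotations and 7 reflections, so Aut(C_7) ≅ D_7 of order 14. This group acts transitively on the 7 vertices.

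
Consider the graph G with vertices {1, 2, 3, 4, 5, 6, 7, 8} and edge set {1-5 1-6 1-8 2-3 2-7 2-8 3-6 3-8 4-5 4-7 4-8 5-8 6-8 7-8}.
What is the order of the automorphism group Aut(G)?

14

Vertex 8 is the unique vertex of degree 7; the remaining 7 vertices each have degree 3 and induce a cycle, so G is the wheel on 8 vertices with hub 8. With the hub fixed, the remaining symmetry is that of the rim cycle C_7, giving the dihedral group D_7.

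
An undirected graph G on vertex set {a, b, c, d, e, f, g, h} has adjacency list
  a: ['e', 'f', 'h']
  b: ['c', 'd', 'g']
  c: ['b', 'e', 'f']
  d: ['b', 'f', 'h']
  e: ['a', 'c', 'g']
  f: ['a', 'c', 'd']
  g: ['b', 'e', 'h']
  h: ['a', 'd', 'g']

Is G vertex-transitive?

Yes

G is 3-regular and bipartite on 2^3 = 8 vertices with girth 4; it is the hypercube graph Q_3. The symmetry group of the 3-cube is the hyperoctahedral group B_3 = Z_2 ≀ S_3, of order 2^3·3! = 48. This group acts transitively on the 8 vertices.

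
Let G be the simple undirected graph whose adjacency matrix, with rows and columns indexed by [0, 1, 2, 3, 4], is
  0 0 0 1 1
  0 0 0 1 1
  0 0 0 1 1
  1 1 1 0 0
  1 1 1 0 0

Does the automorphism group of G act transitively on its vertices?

Automorphisms preserve degree, but G has vertices of degree 2 and vertices of degree 3; no automorphism maps one to the other, so G is not vertex-transitive.

No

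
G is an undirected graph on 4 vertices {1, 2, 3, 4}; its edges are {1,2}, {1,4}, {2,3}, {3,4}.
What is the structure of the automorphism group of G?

Every vertex has degree 2 and the graph is connected, so G is the 4-cycle C_4. The automorphisms of the 4-cycle are exactly the symmetries of a regular 4-gon: the dihedral group D_4, |D_4| = 8.

D_4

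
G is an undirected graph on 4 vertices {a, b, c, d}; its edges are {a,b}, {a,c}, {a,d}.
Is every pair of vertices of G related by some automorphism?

No

Vertex a is the only vertex of degree 3, so every automorphism fixes it; G is not vertex-transitive.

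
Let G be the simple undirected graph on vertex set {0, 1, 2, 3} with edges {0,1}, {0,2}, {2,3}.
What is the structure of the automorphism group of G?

C_2

The degree sequence is [2, 1, 2, 1]; the two degree-1 vertices 1 and 3 are the ends of a path, so G = P_4. A path has exactly one nontrivial symmetry — reversal — giving Aut(G) of order 2.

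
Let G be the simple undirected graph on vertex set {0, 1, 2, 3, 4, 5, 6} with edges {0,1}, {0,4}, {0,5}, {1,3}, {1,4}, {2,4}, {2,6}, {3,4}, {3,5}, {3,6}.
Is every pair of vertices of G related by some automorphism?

No

Automorphisms preserve degree, but G has vertices of degree 2 and vertices of degree 4; no automorphism maps one to the other, so G is not vertex-transitive.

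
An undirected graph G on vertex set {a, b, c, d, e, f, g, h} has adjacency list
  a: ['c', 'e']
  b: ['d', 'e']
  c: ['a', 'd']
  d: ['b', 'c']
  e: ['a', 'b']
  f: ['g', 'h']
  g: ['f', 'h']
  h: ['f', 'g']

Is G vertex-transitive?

No

G has two connected components, {a, b, c, d, e} and {f, g, h}; each is 2-regular, so G = C_5 ⊔ C_3. The orbit of a under Aut(G) is {a, b, c, d, e}, which does not contain f, so G is not vertex-transitive.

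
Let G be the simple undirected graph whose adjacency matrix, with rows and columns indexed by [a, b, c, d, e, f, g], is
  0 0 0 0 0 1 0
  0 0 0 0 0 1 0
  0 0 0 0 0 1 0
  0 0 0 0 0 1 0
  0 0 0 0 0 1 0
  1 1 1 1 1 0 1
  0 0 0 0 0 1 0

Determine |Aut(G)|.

Vertex f has degree 6 and every other vertex has degree 1, so G is the star K_{1,6} with centre f. The 6 leaves are pairwise interchangeable while the centre is fixed, giving Aut(G) = S_6.

720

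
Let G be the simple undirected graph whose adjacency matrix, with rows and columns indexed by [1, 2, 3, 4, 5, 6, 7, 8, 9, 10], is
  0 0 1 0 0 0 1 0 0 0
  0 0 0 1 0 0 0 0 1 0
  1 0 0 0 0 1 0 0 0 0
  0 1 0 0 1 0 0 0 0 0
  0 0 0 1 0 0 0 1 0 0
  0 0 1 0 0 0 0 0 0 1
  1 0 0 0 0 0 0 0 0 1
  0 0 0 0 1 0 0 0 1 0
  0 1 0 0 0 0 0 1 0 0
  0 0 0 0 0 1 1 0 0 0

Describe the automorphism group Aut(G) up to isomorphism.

(D_5 × D_5) ⋊ Z_2

G has two connected components, {2, 4, 5, 8, 9} and {1, 3, 6, 7, 10}; each is 2-regular, so G = C_5 ⊔ C_5. Aut of a disjoint union of two copies of C_5 is the wreath product D_5 ≀ Z_2, of order 2·10² = 200.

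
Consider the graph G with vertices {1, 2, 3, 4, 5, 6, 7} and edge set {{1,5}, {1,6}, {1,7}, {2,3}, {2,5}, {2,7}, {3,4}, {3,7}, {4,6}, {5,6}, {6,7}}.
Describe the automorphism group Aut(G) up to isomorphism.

1

The degree sequence is [3, 3, 3, 2, 3, 4, 4]. Checking the degree-preserving permutations of the vertex set shows that none except the identity preserves every edge, so Aut(G) is trivial.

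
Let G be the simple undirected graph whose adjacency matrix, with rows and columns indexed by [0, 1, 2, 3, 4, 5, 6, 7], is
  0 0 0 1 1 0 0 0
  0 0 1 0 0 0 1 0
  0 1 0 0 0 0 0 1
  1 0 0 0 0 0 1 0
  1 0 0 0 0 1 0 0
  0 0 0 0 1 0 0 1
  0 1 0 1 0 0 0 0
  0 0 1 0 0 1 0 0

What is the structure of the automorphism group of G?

Every vertex has degree 2 and the graph is connected, so G is the 8-cycle C_8. C_8 has 8 rotations and 8 reflections, so Aut(C_8) ≅ D_8 of order 16.

D_8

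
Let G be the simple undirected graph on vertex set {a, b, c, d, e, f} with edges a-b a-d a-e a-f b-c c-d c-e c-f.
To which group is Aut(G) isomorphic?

S_4 × S_2

The vertices split by degree into {a, c} (degree 4) and {b, d, e, f} (degree 2); every edge runs between the two parts, so G is the complete bipartite graph K_{2,4}. The parts have unequal sizes, so no automorphism swaps them; each part is permuted independently, giving S_4 × S_2 of order 4!·2! = 48.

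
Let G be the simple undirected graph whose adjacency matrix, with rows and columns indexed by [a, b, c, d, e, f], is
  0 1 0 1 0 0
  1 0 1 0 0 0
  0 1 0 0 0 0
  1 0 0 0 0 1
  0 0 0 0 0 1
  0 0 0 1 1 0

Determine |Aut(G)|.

2

The degree sequence is [2, 2, 1, 2, 1, 2]; the two degree-1 vertices c and e are the ends of a path, so G = P_6. The only nontrivial automorphism of a path is the end-to-end reflection, so Aut(G) ≅ Z_2.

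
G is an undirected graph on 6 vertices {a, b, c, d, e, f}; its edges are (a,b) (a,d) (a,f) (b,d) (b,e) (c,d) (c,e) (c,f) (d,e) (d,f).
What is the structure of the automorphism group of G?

Vertex d is the unique vertex of degree 5; the remaining 5 vertices each have degree 3 and induce a cycle, so G is the wheel on 6 vertices with hub d. With the hub fixed, the remaining symmetry is that of the rim cycle C_5, giving the dihedral group D_5.

the dihedral group of order 10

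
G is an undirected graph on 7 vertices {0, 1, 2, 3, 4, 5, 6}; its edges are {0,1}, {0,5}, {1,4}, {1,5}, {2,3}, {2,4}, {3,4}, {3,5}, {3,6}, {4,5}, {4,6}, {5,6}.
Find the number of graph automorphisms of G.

The degree sequence is [2, 3, 2, 4, 5, 5, 3]. Checking the degree-preserving permutations of the vertex set shows that none except the identity preserves every edge, so Aut(G) is trivial.

1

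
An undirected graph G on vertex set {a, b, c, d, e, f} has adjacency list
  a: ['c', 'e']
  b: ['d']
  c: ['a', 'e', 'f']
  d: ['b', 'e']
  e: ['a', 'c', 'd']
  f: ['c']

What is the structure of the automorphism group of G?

the trivial group

Degrees alone do not determine every vertex (e.g. a and d both have degree 2), but their neighbour-degree multisets differ: N(a) has degrees [3, 3] while N(d) has degrees [1, 3]. Repeating this refinement separates all vertices, so the only automorphism is the identity.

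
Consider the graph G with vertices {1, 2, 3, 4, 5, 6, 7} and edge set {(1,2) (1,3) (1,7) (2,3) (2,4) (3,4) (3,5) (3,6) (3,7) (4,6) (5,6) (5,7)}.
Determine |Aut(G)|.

12

Vertex 3 is the unique vertex of degree 6; the remaining 6 vertices each have degree 3 and induce a cycle, so G is the wheel on 7 vertices with hub 3. Every automorphism fixes the hub and acts on the rim 6-cycle, so Aut(G) ≅ Aut(C_6) = D_6 of order 12.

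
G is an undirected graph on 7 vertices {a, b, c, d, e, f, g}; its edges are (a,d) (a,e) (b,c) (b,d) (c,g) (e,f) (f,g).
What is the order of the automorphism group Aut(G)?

G is 2-regular and connected on 7 vertices, i.e. the cycle C_7. C_7 has 7 rotations and 7 reflections, so Aut(C_7) ≅ D_7 of order 14.

14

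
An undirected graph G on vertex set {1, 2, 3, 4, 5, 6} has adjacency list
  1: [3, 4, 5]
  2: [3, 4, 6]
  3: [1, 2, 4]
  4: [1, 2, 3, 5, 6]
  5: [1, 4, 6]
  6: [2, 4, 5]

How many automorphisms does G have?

Vertex 4 is the unique vertex of degree 5; the remaining 5 vertices each have degree 3 and induce a cycle, so G is the wheel on 6 vertices with hub 4. Every automorphism fixes the hub and acts on the rim 5-cycle, so Aut(G) ≅ Aut(C_5) = D_5 of order 10.

10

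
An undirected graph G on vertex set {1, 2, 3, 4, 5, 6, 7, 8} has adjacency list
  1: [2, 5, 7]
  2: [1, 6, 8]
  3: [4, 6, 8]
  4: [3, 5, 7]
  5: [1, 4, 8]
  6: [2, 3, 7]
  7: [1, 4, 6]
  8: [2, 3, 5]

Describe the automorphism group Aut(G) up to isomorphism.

G is 3-regular and bipartite on 2^3 = 8 vertices with girth 4; it is the hypercube graph Q_3. The symmetry group of the 3-cube is the hyperoctahedral group B_3 = Z_2 ≀ S_3, of order 2^3·3! = 48.

the hyperoctahedral group B_3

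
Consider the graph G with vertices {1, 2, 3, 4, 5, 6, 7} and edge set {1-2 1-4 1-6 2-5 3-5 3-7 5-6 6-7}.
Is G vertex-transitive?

No

Vertex 4 is the only vertex of degree 1, so every automorphism fixes it; G is not vertex-transitive.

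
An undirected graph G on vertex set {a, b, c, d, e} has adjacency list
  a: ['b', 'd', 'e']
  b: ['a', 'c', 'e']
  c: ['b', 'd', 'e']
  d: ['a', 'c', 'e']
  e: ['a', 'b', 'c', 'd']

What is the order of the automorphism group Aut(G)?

Vertex e is the unique vertex of degree 4; the remaining 4 vertices each have degree 3 and induce a cycle, so G is the wheel on 5 vertices with hub e. With the hub fixed, the remaining symmetry is that of the rim cycle C_4, giving the dihedral group D_4.

8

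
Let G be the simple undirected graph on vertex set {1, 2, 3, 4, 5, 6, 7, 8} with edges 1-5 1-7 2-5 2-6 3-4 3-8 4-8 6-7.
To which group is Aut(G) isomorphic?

D_5 × D_3

G has two connected components, {1, 2, 5, 6, 7} and {3, 4, 8}; each is 2-regular, so G = C_5 ⊔ C_3. No automorphism exchanges components of different sizes, hence Aut(G) is the direct product D_5 × D_3, order 60.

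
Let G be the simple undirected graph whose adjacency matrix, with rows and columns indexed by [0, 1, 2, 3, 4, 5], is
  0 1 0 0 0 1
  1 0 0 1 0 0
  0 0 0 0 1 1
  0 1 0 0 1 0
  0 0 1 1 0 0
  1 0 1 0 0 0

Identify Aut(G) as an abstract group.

the dihedral group of order 12

Every vertex has degree 2 and the graph is connected, so G is the 6-cycle C_6. C_6 has 6 rotations and 6 reflections, so Aut(C_6) ≅ D_6 of order 12.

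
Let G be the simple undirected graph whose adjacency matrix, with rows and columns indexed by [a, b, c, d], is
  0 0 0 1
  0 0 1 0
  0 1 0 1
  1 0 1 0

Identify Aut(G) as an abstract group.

Z_2

The degree sequence is [1, 1, 2, 2]; the two degree-1 vertices a and b are the ends of a path, so G = P_4. The only nontrivial automorphism of a path is the end-to-end reflection, so Aut(G) ≅ Z_2.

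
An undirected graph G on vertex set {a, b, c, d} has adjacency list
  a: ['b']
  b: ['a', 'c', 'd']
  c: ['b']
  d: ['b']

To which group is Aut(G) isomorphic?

S_3

Vertex b has degree 3 and every other vertex has degree 1, so G is the star K_{1,3} with centre b. Any automorphism fixes the centre and permutes the 3 leaves freely, so Aut(G) ≅ S_3 of order 3! = 6.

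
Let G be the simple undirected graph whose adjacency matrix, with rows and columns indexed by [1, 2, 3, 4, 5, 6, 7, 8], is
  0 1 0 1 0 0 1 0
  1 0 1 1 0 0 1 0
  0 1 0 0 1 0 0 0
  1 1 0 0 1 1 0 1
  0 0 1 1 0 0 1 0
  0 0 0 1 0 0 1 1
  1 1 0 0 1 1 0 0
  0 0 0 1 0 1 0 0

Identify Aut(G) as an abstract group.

{e}

The degree sequence is [3, 4, 2, 5, 3, 3, 4, 2]. Checking the degree-preserving permutations of the vertex set shows that none except the identity preserves every edge, so Aut(G) is trivial.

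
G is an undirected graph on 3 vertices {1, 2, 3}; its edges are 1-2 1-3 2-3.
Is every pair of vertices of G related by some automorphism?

Yes

All 3 vertices are pairwise adjacent: G = K_3. Any permutation of the 3 vertices preserves K_3, so Aut(K_3) = S_3 of order 3! = 6. Under this action every vertex can be carried to every other, so G is vertex-transitive.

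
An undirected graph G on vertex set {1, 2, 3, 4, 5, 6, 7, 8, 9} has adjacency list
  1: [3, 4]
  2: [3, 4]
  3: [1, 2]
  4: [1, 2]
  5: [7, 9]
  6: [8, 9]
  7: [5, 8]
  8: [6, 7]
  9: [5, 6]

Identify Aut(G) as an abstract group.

G has two connected components, {5, 6, 7, 8, 9} and {1, 2, 3, 4}; each is 2-regular, so G = C_5 ⊔ C_4. No automorphism exchanges components of different sizes, hence Aut(G) is the direct product D_4 × D_5, order 80.

D_4 × D_5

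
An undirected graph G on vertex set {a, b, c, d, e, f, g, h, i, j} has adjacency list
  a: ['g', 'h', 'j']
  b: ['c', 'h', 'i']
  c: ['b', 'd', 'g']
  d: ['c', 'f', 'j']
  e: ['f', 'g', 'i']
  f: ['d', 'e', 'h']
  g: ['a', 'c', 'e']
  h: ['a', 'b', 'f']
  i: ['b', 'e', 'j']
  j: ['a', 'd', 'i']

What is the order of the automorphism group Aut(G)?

120

G is 3-regular on 10 vertices with no triangles and no 4-cycles (girth 5): this is the Petersen graph. It is a classical fact that the Petersen graph has automorphism group S_5 (order 120), arising from its description as the Kneser graph K(5,2).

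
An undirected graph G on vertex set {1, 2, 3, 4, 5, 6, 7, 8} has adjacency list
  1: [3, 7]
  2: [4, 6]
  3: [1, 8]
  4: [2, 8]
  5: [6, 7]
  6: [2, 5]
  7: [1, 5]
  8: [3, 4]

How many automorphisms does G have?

Every vertex has degree 2 and the graph is connected, so G is the 8-cycle C_8. The automorphisms of the 8-cycle are exactly the symmetries of a regular 8-gon: the dihedral group D_8, |D_8| = 16.

16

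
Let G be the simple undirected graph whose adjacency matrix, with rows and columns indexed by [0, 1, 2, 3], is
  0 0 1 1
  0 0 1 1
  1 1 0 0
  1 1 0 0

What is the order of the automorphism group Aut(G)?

G is 2-regular and bipartite on 2^2 = 4 vertices with girth 4; it is the hypercube graph Q_2. The symmetry group of the 2-cube is the hyperoctahedral group B_2 = Z_2 ≀ S_2, of order 2^2·2! = 8.

8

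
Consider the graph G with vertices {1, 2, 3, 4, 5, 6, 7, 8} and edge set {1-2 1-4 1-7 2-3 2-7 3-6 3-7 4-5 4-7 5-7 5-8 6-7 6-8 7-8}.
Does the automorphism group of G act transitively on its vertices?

No

Vertex 7 is the only vertex of degree 7, so every automorphism fixes it; G is not vertex-transitive.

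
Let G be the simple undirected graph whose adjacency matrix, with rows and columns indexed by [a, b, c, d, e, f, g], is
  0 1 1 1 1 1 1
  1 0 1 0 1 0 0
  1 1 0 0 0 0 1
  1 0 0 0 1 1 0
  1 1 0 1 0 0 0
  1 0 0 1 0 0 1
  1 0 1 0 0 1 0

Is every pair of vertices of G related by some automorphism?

No

Vertex a is the only vertex of degree 6, so every automorphism fixes it; G is not vertex-transitive.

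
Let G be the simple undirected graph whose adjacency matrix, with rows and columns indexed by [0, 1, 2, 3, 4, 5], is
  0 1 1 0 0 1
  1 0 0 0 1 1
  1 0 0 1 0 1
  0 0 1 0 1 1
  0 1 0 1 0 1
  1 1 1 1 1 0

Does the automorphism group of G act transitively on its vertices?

Vertex 5 is the only vertex of degree 5, so every automorphism fixes it; G is not vertex-transitive.

No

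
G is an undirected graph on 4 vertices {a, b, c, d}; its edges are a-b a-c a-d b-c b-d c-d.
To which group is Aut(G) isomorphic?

the symmetric group on 4 letters

Every vertex has degree 3, so G is the complete graph K_4. Any permutation of the 4 vertices preserves K_4, so Aut(K_4) = S_4 of order 4! = 24.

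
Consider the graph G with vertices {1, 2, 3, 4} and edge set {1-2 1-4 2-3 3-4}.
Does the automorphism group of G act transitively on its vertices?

G is 2-regular and bipartite with parts {1, 3} and {2, 4} (each part is independent and every cross-pair is an edge), so G = K_{2,2}. Aut(K_{2,2}) is the wreath product S_2 ≀ Z_2: permute within each part, then optionally swap the parts; |Aut| = 2·(2!)² = 8. This group acts transitively on the 4 vertices.

Yes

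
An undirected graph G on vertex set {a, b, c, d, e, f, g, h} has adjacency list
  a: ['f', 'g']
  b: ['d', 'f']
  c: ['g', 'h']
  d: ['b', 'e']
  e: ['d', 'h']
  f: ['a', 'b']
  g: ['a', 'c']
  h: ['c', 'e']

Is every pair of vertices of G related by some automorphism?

Every vertex has degree 2 and the graph is connected, so G is the 8-cycle C_8. The automorphisms of the 8-cycle are exactly the symmetries of a regular 8-gon: the dihedral group D_8, |D_8| = 16. Under this action every vertex can be carried to every other, so G is vertex-transitive.

Yes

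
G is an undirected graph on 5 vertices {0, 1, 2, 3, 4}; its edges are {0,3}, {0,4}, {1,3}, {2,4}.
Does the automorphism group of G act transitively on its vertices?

No

Automorphisms preserve degree, but G has vertices of degree 1 and vertices of degree 2; no automorphism maps one to the other, so G is not vertex-transitive.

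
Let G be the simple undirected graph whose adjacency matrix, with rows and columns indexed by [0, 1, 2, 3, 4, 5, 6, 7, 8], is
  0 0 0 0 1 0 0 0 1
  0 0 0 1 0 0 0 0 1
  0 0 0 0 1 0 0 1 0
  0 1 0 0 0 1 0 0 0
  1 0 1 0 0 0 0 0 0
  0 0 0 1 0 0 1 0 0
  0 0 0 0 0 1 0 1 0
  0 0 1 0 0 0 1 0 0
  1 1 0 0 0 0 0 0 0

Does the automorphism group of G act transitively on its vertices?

Yes

Every vertex has degree 2 and the graph is connected, so G is the 9-cycle C_9. C_9 has 9 rotations and 9 reflections, so Aut(C_9) ≅ D_9 of order 18. This group acts transitively on the 9 vertices.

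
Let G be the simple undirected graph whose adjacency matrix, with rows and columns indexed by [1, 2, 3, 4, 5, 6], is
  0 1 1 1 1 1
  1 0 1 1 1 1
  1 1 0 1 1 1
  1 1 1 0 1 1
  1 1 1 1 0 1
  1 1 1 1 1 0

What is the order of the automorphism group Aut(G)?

720

All 6 vertices are pairwise adjacent: G = K_6. Any permutation of the 6 vertices preserves K_6, so Aut(K_6) = S_6 of order 6! = 720.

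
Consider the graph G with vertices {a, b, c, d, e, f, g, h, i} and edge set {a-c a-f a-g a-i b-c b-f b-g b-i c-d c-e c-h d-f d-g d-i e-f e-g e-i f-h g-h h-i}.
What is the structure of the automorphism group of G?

S_5 × S_4

The vertices split by degree into {c, f, g, i} (degree 5) and {a, b, d, e, h} (degree 4); every edge runs between the two parts, so G is the complete bipartite graph K_{4,5}. The parts have unequal sizes, so no automorphism swaps them; each part is permuted independently, giving S_5 × S_4 of order 5!·4! = 2880.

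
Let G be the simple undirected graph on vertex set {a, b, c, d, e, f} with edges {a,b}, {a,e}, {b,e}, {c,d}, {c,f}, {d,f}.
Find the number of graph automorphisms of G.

G has two connected components, {c, d, f} and {a, b, e}; each is 2-regular, so G = C_3 ⊔ C_3. Aut of a disjoint union of two copies of C_3 is the wreath product D_3 ≀ Z_2, of order 2·6² = 72.

72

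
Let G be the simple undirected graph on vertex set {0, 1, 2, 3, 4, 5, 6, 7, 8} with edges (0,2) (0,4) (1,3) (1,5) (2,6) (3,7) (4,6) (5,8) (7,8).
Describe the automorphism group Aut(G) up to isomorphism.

G has two connected components, {1, 3, 5, 7, 8} and {0, 2, 4, 6}; each is 2-regular, so G = C_5 ⊔ C_4. No automorphism exchanges components of different sizes, hence Aut(G) is the direct product D_4 × D_5, order 80.

D_4 × D_5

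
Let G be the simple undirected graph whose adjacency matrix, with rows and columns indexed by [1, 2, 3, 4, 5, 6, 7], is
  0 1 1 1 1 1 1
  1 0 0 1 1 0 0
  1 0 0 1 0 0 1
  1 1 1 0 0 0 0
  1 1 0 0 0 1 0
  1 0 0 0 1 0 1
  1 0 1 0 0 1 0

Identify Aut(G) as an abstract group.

Vertex 1 is the unique vertex of degree 6; the remaining 6 vertices each have degree 3 and induce a cycle, so G is the wheel on 7 vertices with hub 1. With the hub fixed, the remaining symmetry is that of the rim cycle C_6, giving the dihedral group D_6.

the dihedral group of order 12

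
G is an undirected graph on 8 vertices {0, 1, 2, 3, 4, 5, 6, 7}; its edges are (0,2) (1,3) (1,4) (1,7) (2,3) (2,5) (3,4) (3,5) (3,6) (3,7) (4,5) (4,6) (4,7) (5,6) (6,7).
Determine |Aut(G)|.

1

The degree sequence is [1, 3, 3, 6, 5, 4, 4, 4]. Checking the degree-preserving permutations of the vertex set shows that none except the identity preserves every edge, so Aut(G) is trivial.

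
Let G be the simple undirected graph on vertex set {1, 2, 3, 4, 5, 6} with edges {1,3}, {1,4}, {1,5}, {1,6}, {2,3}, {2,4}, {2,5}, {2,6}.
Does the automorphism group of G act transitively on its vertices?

No

Automorphisms preserve degree, but G has vertices of degree 2 and vertices of degree 4; no automorphism maps one to the other, so G is not vertex-transitive.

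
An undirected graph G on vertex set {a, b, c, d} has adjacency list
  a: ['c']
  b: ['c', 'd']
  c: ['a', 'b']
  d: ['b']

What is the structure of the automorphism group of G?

the cyclic group of order 2

The degree sequence is [1, 2, 2, 1]; the two degree-1 vertices a and d are the ends of a path, so G = P_4. The only nontrivial automorphism of a path is the end-to-end reflection, so Aut(G) ≅ Z_2.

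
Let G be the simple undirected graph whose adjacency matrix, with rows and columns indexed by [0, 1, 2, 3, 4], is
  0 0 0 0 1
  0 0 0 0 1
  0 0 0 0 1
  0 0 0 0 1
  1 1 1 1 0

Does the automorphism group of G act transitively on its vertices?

Vertex 4 is the only vertex of degree 4, so every automorphism fixes it; G is not vertex-transitive.

No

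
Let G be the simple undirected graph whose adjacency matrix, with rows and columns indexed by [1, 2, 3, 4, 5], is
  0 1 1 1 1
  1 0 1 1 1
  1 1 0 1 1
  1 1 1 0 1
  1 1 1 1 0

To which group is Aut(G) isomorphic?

the symmetric group on 5 letters

Every vertex has degree 4, so G is the complete graph K_5. Every bijection on the vertex set is an automorphism of K_5; hence Aut(K_5) ≅ S_5, order 120.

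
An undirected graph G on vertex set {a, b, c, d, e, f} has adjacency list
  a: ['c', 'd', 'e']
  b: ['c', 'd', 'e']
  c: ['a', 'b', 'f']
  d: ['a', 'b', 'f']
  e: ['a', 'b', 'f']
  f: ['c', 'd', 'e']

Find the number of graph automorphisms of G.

G is 3-regular and bipartite with parts {c, d, e} and {a, b, f} (each part is independent and every cross-pair is an edge), so G = K_{3,3}. Each part can be permuted independently (S_3 × S_3) and the two equal-size parts can also be swapped, giving (S_3 × S_3) ⋊ Z_2 of order 2·(3!)² = 72.

72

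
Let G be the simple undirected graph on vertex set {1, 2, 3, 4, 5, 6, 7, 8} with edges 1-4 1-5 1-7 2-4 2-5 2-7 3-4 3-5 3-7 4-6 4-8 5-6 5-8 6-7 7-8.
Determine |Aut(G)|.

The vertices split by degree into {4, 5, 7} (degree 5) and {1, 2, 3, 6, 8} (degree 3); every edge runs between the two parts, so G is the complete bipartite graph K_{3,5}. The parts have unequal sizes, so no automorphism swaps them; each part is permuted independently, giving S_5 × S_3 of order 5!·3! = 720.

720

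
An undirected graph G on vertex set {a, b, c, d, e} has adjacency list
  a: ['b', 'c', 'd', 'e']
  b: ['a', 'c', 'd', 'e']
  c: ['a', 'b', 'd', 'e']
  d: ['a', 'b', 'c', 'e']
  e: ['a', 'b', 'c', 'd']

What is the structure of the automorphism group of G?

Every vertex has degree 4, so G is the complete graph K_5. Any permutation of the 5 vertices preserves K_5, so Aut(K_5) = S_5 of order 5! = 120.

S_5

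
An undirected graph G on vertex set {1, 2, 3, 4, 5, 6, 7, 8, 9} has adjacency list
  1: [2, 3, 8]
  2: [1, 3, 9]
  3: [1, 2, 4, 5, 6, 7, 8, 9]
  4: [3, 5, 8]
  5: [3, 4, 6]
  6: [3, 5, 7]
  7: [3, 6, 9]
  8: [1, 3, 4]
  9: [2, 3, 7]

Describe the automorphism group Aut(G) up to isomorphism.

Vertex 3 is the unique vertex of degree 8; the remaining 8 vertices each have degree 3 and induce a cycle, so G is the wheel on 9 vertices with hub 3. With the hub fixed, the remaining symmetry is that of the rim cycle C_8, giving the dihedral group D_8.

D_8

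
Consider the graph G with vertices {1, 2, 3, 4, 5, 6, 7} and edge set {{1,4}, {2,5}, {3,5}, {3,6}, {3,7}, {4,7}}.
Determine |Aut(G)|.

1

The degree sequence is [1, 1, 3, 2, 2, 1, 2]. Checking the degree-preserving permutations of the vertex set shows that none except the identity preserves every edge, so Aut(G) is trivial.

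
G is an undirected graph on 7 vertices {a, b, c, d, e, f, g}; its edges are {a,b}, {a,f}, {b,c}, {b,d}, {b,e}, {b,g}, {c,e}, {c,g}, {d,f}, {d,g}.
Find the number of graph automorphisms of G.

1

The degree sequence is [2, 5, 3, 3, 2, 2, 3]. Checking the degree-preserving permutations of the vertex set shows that none except the identity preserves every edge, so Aut(G) is trivial.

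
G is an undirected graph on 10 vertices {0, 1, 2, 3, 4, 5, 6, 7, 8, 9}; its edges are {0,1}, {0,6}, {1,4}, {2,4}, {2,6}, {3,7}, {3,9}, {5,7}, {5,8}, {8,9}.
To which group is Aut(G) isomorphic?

G has two connected components, {3, 5, 7, 8, 9} and {0, 1, 2, 4, 6}; each is 2-regular, so G = C_5 ⊔ C_5. With two isomorphic components, Aut(G) = Aut(C_5) ≀ S_2 = (D_5 × D_5) ⋊ Z_2: permute each cycle by D_5, then optionally swap the two cycles. Order 2·(2·5)² = 200.

(D_5 × D_5) ⋊ Z_2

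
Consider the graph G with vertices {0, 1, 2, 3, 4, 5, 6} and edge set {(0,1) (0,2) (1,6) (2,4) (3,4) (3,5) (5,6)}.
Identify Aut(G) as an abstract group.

G is 2-regular and connected on 7 vertices, i.e. the cycle C_7. The automorphisms of the 7-cycle are exactly the symmetries of a regular 7-gon: the dihedral group D_7, |D_7| = 14.

the dihedral group of order 14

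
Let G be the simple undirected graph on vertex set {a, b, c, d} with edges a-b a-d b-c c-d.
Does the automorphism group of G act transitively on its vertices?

G is 2-regular and connected on 4 vertices, i.e. the cycle C_4. C_4 has 4 rotations and 4 reflections, so Aut(C_4) ≅ D_4 of order 8. Under this action every vertex can be carried to every other, so G is vertex-transitive.

Yes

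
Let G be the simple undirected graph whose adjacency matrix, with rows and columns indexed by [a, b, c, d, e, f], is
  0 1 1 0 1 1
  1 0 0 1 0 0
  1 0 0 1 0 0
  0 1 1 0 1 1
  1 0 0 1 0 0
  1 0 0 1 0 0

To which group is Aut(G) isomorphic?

The vertices split by degree into {a, d} (degree 4) and {b, c, e, f} (degree 2); every edge runs between the two parts, so G is the complete bipartite graph K_{2,4}. The parts have unequal sizes, so no automorphism swaps them; each part is permuted independently, giving S_4 × S_2 of order 4!·2! = 48.

S_4 × S_2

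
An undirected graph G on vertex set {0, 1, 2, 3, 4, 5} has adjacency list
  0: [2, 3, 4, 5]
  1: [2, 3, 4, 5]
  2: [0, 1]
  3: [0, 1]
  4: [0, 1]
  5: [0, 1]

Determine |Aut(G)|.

The vertices split by degree into {0, 1} (degree 4) and {2, 3, 4, 5} (degree 2); every edge runs between the two parts, so G is the complete bipartite graph K_{2,4}. Automorphisms preserve the bipartition setwise (since the parts differ in size) and act as S_2 × S_4 within it; |Aut| = 48.

48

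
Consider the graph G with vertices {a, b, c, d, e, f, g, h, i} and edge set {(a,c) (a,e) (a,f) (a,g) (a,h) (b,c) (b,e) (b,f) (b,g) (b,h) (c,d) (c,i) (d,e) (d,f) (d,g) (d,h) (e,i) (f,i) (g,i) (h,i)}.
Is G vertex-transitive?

Automorphisms preserve degree, but G has vertices of degree 4 and vertices of degree 5; no automorphism maps one to the other, so G is not vertex-transitive.

No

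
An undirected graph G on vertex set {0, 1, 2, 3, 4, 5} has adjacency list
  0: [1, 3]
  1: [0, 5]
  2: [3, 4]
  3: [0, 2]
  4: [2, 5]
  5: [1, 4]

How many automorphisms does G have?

G is 2-regular and connected on 6 vertices, i.e. the cycle C_6. C_6 has 6 rotations and 6 reflections, so Aut(C_6) ≅ D_6 of order 12.

12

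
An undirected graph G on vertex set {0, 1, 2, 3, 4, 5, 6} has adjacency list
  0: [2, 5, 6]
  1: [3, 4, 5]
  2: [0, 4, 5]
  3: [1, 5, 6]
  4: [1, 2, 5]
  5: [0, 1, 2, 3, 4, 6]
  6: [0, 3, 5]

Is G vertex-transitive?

Vertex 5 is the only vertex of degree 6, so every automorphism fixes it; G is not vertex-transitive.

No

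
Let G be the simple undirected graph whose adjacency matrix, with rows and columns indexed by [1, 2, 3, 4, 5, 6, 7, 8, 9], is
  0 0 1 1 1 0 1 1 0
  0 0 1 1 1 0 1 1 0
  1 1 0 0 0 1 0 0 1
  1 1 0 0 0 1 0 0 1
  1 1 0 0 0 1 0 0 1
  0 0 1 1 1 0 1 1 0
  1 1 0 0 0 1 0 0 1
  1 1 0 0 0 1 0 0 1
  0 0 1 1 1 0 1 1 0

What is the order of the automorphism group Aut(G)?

The vertices split by degree into {1, 2, 6, 9} (degree 5) and {3, 4, 5, 7, 8} (degree 4); every edge runs between the two parts, so G is the complete bipartite graph K_{4,5}. The parts have unequal sizes, so no automorphism swaps them; each part is permuted independently, giving S_4 × S_5 of order 4!·5! = 2880.

2880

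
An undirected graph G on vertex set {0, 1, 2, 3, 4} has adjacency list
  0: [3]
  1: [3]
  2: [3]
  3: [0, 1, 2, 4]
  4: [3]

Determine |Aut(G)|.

Vertex 3 has degree 4 and every other vertex has degree 1, so G is the star K_{1,4} with centre 3. The 4 leaves are pairwise interchangeable while the centre is fixed, giving Aut(G) = S_4.

24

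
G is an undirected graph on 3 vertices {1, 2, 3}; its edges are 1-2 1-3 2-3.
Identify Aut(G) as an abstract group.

All 3 vertices are pairwise adjacent: G = K_3. Any permutation of the 3 vertices preserves K_3, so Aut(K_3) = S_3 of order 3! = 6.

S_3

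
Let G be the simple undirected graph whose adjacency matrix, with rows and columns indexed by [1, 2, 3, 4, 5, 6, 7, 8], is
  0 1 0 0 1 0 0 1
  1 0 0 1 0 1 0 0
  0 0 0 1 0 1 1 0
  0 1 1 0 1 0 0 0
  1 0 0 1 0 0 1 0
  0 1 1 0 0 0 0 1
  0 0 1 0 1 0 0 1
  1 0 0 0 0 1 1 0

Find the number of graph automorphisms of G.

48

G is 3-regular and bipartite on 2^3 = 8 vertices with girth 4; it is the hypercube graph Q_3. Aut(Q_3) consists of the signed permutations of the 3 coordinate axes: 3! permutations times 2^3 sign flips, so |Aut| = 2^3·3! = 48.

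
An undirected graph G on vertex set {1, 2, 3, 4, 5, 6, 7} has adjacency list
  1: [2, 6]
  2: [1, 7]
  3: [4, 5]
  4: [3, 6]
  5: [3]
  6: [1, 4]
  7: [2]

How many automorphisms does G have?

2

The degree sequence is [2, 2, 2, 2, 1, 2, 1]; the two degree-1 vertices 5 and 7 are the ends of a path, so G = P_7. A path has exactly one nontrivial symmetry — reversal — giving Aut(G) of order 2.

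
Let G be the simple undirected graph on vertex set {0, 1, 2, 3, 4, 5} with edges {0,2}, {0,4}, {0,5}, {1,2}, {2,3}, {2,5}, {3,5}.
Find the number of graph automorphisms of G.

Degrees alone do not determine every vertex (e.g. 0 and 5 both have degree 3), but their neighbour-degree multisets differ: N(0) has degrees [1, 3, 4] while N(5) has degrees [2, 3, 4]. Repeating this refinement separates all vertices, so the only automorphism is the identity.

1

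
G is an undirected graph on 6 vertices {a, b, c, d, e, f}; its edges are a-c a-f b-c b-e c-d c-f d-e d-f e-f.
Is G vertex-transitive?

No

Automorphisms preserve degree, but G has vertices of degree 2 and vertices of degree 4; no automorphism maps one to the other, so G is not vertex-transitive.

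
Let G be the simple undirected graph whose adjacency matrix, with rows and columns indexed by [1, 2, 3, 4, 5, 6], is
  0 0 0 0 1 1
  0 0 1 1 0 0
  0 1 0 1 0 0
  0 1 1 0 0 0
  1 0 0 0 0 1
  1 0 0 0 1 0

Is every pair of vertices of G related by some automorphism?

G has two connected components, {2, 3, 4} and {1, 5, 6}; each is 2-regular, so G = C_3 ⊔ C_3. With two isomorphic components, Aut(G) = Aut(C_3) ≀ S_2 = (D_3 × D_3) ⋊ Z_2: permute each cycle by D_3, then optionally swap the two cycles. Order 2·(2·3)² = 72. Under this action every vertex can be carried to every other, so G is vertex-transitive.

Yes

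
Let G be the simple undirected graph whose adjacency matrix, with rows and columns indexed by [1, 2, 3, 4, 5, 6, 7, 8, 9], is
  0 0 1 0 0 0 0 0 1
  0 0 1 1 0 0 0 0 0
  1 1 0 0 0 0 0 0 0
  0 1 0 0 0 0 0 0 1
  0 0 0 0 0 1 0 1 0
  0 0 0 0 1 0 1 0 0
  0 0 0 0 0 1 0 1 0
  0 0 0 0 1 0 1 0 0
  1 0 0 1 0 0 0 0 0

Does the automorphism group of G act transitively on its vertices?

No

G has two connected components, {1, 2, 3, 4, 9} and {5, 6, 7, 8}; each is 2-regular, so G = C_5 ⊔ C_4. The orbit of 1 under Aut(G) is {1, 2, 3, 4, 9}, which does not contain 5, so G is not vertex-transitive.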